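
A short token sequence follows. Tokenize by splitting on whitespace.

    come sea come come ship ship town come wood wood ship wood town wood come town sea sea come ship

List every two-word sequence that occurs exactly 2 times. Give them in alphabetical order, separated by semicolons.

come ship; sea come

Bigram counts meeting the condition (exactly 2 times):
  come ship: 2
  sea come: 2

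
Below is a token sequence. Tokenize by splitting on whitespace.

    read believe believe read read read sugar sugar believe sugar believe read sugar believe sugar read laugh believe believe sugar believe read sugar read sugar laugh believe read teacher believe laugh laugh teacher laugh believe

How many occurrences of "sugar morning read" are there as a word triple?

0

Scanning the 33 overlapping trigram windows for "sugar morning read":
  (none found)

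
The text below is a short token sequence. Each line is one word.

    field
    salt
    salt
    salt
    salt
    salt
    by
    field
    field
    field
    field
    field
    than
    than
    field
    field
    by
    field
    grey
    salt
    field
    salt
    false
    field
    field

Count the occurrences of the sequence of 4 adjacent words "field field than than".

1

Scanning the 22 overlapping 4-gram windows for "field field than than":
  position 11–14: field field than than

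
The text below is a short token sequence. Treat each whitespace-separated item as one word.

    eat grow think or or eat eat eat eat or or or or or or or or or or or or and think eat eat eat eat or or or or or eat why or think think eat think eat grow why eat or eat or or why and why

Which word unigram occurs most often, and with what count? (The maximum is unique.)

"or", 23 times

Unigram frequencies (highest first):
  or: 23
  eat: 14
  think: 5
  why: 4
  grow: 2
  and: 2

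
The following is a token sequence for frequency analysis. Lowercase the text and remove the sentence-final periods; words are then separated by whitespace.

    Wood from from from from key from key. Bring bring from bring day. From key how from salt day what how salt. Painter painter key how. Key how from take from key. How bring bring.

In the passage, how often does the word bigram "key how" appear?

Scanning the 34 overlapping bigram windows for "key how":
  position 15–16: key how
  position 25–26: key how
  position 27–28: key how
  position 32–33: key how

4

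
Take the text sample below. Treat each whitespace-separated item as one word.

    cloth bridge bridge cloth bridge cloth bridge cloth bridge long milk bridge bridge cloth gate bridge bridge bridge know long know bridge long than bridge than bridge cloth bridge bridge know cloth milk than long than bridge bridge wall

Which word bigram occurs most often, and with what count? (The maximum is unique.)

"bridge bridge", 6 times

Bigram frequencies (highest first):
  bridge bridge: 6
  cloth bridge: 5
  bridge cloth: 5
  than bridge: 3
  bridge long: 2
  bridge know: 2
  … (14 more, each ≤ 2)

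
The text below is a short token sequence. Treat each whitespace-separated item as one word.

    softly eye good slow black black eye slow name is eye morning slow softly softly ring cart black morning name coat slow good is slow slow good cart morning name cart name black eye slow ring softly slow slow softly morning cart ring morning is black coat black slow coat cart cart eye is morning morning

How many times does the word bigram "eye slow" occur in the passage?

Scanning the 55 overlapping bigram windows for "eye slow":
  position 7–8: eye slow
  position 34–35: eye slow

2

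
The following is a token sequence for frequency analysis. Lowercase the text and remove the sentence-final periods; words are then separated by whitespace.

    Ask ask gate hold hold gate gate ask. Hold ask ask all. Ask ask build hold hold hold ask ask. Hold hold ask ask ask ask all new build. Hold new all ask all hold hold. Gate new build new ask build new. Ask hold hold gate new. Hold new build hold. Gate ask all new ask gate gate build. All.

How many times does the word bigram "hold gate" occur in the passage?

4

Scanning the 60 overlapping bigram windows for "hold gate":
  position 5–6: hold gate
  position 36–37: hold gate
  position 46–47: hold gate
  position 52–53: hold gate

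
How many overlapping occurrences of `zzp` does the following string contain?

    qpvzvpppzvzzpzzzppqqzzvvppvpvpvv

2

Sliding a length-3 window over the 32 characters (30 positions):
  position 11–13: zzp
  position 15–17: zzp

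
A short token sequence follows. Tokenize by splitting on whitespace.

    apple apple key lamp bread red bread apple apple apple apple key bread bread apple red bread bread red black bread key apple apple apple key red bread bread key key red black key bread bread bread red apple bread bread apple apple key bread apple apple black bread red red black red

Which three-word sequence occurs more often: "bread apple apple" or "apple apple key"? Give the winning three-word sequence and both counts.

"bread apple apple": 3 occurrences
"apple apple key": 4 occurrences

"apple apple key" (4 vs 3)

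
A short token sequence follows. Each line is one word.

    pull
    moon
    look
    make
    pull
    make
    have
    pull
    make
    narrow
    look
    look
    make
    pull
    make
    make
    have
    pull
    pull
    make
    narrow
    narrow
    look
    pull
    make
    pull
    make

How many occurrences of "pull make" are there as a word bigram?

6

Scanning the 26 overlapping bigram windows for "pull make":
  position 5–6: pull make
  position 8–9: pull make
  position 14–15: pull make
  position 19–20: pull make
  position 24–25: pull make
  position 26–27: pull make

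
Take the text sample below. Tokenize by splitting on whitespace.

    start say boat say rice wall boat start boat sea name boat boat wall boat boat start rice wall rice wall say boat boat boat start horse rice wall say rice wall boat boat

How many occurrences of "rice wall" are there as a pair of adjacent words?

Scanning the 33 overlapping bigram windows for "rice wall":
  position 5–6: rice wall
  position 18–19: rice wall
  position 20–21: rice wall
  position 28–29: rice wall
  position 31–32: rice wall

5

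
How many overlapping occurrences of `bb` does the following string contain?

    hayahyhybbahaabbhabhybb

3

Sliding a length-2 window over the 23 characters (22 positions):
  position 9–10: bb
  position 15–16: bb
  position 22–23: bb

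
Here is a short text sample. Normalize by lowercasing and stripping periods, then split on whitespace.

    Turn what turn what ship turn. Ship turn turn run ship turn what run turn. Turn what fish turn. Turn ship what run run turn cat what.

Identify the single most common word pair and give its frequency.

Bigram frequencies (highest first):
  turn what: 4
  ship turn: 3
  turn turn: 3
  turn ship: 2
  what run: 2
  run turn: 2
  … (10 more, each ≤ 1)

"turn what", 4 times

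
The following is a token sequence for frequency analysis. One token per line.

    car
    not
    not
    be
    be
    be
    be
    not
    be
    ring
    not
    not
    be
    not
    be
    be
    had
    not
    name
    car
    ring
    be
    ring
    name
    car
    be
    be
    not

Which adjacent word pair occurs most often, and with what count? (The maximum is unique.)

Bigram frequencies (highest first):
  be be: 5
  not be: 4
  be not: 3
  not not: 2
  be ring: 2
  name car: 2
  … (9 more, each ≤ 1)

"be be", 5 times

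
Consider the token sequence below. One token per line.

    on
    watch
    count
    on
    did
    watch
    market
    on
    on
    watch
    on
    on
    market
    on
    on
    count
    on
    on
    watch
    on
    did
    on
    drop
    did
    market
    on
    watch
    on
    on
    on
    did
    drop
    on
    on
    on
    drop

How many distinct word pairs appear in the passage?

36 tokens → 35 bigram windows in total.
Repeated bigrams (each contributes count−1 duplicates):
  on on: 8
  on watch: 4
  market on: 3
  on did: 3
  watch on: 3
  count on: 2
  on drop: 2
18 duplicate windows → 35 − 18 = 17 distinct.

17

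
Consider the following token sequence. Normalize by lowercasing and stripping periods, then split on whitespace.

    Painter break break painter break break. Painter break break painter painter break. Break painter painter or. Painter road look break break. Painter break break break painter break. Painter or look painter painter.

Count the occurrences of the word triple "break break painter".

6

Scanning the 30 overlapping trigram windows for "break break painter":
  position 2–4: break break painter
  position 5–7: break break painter
  position 8–10: break break painter
  position 12–14: break break painter
  position 20–22: break break painter
  position 24–26: break break painter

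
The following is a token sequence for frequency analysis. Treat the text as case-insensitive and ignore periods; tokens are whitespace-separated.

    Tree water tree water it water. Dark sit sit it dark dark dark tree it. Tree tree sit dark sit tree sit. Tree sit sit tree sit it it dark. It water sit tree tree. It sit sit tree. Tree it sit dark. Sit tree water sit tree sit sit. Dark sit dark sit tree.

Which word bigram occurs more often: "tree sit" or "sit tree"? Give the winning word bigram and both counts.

"sit tree" (8 vs 5)

"tree sit": 5 occurrences
"sit tree": 8 occurrences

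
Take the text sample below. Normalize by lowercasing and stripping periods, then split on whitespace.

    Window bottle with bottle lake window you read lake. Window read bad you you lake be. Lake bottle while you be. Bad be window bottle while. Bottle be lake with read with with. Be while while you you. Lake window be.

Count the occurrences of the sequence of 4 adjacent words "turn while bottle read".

0

Scanning the 38 overlapping 4-gram windows for "turn while bottle read":
  (none found)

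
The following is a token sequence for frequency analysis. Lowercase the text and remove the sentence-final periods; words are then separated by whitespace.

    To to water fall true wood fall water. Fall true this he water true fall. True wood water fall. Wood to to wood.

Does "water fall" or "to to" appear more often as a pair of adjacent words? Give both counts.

"water fall" (3 vs 2)

"water fall": 3 occurrences
"to to": 2 occurrences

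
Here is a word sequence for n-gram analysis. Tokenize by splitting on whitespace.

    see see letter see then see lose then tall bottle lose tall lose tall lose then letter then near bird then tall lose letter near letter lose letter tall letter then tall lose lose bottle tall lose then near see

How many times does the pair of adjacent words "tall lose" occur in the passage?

Scanning the 39 overlapping bigram windows for "tall lose":
  position 12–13: tall lose
  position 14–15: tall lose
  position 22–23: tall lose
  position 32–33: tall lose
  position 36–37: tall lose

5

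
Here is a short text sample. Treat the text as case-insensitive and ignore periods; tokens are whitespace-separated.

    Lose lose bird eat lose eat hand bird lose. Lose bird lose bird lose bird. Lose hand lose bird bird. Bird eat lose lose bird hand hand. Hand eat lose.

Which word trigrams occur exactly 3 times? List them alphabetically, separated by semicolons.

Trigram counts meeting the condition (exactly 3 times):
  lose bird lose: 3
  lose lose bird: 3

lose bird lose; lose lose bird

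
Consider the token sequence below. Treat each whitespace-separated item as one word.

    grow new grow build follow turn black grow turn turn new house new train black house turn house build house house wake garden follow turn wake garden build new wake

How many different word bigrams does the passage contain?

30 tokens → 29 bigram windows in total.
Repeated bigrams (each contributes count−1 duplicates):
  follow turn: 2
  wake garden: 2
2 duplicate windows → 29 − 2 = 27 distinct.

27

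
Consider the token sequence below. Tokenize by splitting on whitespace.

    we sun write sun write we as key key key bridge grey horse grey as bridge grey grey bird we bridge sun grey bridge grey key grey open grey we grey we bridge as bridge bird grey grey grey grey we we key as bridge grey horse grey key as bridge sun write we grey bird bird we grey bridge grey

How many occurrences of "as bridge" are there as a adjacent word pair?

4

Scanning the 60 overlapping bigram windows for "as bridge":
  position 15–16: as bridge
  position 34–35: as bridge
  position 44–45: as bridge
  position 50–51: as bridge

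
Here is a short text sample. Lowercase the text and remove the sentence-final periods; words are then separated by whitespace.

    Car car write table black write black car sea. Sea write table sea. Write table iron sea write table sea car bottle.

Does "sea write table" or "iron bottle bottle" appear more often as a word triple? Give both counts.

"sea write table": 3 occurrences
"iron bottle bottle": 0 occurrences

"sea write table" (3 vs 0)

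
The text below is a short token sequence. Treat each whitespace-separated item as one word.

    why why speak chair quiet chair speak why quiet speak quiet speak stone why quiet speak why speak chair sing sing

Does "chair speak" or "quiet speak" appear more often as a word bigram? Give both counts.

"chair speak": 1 occurrence
"quiet speak": 3 occurrences

"quiet speak" (3 vs 1)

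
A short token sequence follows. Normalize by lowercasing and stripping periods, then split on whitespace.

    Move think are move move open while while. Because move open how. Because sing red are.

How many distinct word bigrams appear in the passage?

14

16 tokens → 15 bigram windows in total.
Repeated bigrams (each contributes count−1 duplicates):
  move open: 2
1 duplicate windows → 15 − 1 = 14 distinct.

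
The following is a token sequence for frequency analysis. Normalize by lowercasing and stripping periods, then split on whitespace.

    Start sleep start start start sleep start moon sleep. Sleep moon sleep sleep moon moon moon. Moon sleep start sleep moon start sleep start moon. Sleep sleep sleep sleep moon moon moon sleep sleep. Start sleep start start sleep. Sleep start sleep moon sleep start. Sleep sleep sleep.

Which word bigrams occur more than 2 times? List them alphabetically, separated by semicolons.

Bigram counts meeting the condition (more than 2 times):
  moon moon: 5
  moon sleep: 6
  sleep moon: 5
  sleep sleep: 9
  sleep start: 8
  start sleep: 8
  start start: 3

moon moon; moon sleep; sleep moon; sleep sleep; sleep start; start sleep; start start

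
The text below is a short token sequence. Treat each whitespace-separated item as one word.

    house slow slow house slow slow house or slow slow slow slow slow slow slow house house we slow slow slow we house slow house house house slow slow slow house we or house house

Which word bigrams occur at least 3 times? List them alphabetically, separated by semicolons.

Bigram counts meeting the condition (at least 3 times):
  house house: 4
  house slow: 4
  slow house: 5
  slow slow: 12

house house; house slow; slow house; slow slow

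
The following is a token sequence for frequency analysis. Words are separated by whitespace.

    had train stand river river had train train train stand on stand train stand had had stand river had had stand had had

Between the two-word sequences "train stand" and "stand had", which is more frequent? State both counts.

"train stand": 3 occurrences
"stand had": 2 occurrences

"train stand" (3 vs 2)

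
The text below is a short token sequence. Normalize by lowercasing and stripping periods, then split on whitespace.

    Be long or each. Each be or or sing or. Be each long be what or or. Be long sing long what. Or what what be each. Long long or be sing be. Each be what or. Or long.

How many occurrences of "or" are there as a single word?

10

Scanning the 39 tokens for "or":
  position 3: or
  position 7: or
  position 8: or
  position 10: or
  position 16: or
  position 17: or
  position 23: or
  position 30: or
  position 37: or
  position 38: or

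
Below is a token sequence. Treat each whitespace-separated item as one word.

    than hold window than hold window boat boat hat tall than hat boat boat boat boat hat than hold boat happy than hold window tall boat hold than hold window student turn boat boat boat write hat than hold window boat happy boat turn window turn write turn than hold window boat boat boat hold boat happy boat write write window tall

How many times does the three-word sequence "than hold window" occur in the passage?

6

Scanning the 60 overlapping trigram windows for "than hold window":
  position 1–3: than hold window
  position 4–6: than hold window
  position 22–24: than hold window
  position 28–30: than hold window
  position 38–40: than hold window
  position 49–51: than hold window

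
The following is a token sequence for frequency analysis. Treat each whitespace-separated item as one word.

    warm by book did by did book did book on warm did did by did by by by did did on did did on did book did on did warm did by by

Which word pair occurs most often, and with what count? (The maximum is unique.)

Bigram frequencies (highest first):
  did by: 4
  book did: 3
  by did: 3
  did book: 3
  did did: 3
  by by: 3
  … (8 more, each ≤ 3)

"did by", 4 times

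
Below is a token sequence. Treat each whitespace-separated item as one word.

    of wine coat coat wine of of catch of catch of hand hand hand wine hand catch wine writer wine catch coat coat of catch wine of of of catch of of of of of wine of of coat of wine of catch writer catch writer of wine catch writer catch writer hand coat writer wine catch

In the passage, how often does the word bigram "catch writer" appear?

4

Scanning the 56 overlapping bigram windows for "catch writer":
  position 43–44: catch writer
  position 45–46: catch writer
  position 49–50: catch writer
  position 51–52: catch writer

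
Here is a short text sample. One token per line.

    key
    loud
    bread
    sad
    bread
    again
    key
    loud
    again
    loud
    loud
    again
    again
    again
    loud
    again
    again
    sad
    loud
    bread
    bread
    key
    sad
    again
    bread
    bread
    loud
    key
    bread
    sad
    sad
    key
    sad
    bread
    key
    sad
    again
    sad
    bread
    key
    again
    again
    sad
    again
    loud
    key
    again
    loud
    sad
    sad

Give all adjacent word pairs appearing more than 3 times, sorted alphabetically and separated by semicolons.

Bigram counts meeting the condition (more than 3 times):
  again again: 4
  again loud: 4

again again; again loud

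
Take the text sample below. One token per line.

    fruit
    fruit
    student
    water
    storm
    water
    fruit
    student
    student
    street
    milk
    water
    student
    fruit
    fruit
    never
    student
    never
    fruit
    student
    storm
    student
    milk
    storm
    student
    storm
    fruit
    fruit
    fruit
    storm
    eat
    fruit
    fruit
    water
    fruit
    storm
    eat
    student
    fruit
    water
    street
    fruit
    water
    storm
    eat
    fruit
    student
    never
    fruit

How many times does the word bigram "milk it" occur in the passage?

Scanning the 48 overlapping bigram windows for "milk it":
  (none found)

0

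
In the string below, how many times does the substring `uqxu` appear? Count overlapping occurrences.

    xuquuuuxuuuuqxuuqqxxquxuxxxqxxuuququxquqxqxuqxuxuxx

2

Sliding a length-4 window over the 51 characters (48 positions):
  position 12–15: uqxu
  position 44–47: uqxu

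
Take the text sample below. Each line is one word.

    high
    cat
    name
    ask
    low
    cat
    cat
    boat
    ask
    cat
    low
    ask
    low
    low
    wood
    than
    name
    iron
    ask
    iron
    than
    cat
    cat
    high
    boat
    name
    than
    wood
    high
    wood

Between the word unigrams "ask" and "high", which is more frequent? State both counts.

"ask" (4 vs 3)

"ask": 4 occurrences
"high": 3 occurrences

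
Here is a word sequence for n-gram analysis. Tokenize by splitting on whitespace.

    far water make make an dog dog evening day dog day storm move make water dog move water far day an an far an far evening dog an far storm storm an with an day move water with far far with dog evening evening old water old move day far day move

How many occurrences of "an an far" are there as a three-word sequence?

1

Scanning the 50 overlapping trigram windows for "an an far":
  position 21–23: an an far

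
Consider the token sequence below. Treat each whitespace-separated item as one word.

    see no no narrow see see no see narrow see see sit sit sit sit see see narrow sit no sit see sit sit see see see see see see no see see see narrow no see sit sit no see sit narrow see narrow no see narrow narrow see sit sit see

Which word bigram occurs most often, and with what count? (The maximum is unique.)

"see see", 10 times

Bigram frequencies (highest first):
  see see: 10
  sit sit: 6
  no see: 5
  see narrow: 5
  see sit: 5
  narrow see: 4
  … (10 more, each ≤ 4)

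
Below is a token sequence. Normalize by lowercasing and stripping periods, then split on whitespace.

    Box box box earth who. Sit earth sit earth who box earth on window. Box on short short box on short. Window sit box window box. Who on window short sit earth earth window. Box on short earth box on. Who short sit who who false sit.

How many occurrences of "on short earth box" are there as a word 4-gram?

Scanning the 44 overlapping 4-gram windows for "on short earth box":
  position 36–39: on short earth box

1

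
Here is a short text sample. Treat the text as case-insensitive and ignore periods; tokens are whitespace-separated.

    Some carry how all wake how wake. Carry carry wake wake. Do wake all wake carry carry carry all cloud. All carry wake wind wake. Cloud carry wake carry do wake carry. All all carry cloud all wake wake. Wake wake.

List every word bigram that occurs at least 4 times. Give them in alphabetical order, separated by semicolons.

Bigram counts meeting the condition (at least 4 times):
  wake carry: 4
  wake wake: 4

wake carry; wake wake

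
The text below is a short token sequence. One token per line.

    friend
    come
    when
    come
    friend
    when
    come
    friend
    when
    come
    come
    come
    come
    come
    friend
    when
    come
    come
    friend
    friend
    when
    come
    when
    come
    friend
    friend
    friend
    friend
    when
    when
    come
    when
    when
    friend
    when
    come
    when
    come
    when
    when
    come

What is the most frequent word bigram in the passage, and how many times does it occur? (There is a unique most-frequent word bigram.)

Bigram frequencies (highest first):
  when come: 10
  friend when: 6
  come when: 5
  come friend: 5
  come come: 5
  friend friend: 4
  … (3 more, each ≤ 3)

"when come", 10 times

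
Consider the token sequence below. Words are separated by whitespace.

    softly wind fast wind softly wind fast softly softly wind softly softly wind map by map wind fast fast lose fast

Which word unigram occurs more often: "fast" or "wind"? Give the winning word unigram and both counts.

"fast": 5 occurrences
"wind": 6 occurrences

"wind" (6 vs 5)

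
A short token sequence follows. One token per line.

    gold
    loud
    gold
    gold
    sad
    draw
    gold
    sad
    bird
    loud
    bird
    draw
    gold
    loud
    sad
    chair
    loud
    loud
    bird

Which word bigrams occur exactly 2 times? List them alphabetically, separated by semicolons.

Bigram counts meeting the condition (exactly 2 times):
  draw gold: 2
  gold loud: 2
  gold sad: 2
  loud bird: 2

draw gold; gold loud; gold sad; loud bird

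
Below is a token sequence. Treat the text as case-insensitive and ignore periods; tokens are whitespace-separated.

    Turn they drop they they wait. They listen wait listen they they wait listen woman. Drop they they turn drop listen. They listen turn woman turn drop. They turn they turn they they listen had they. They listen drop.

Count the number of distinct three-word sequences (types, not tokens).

39 tokens → 37 trigram windows in total.
Repeated trigrams (each contributes count−1 duplicates):
  drop they they: 2
  they they listen: 2
  they they wait: 2
  they turn they: 2
4 duplicate windows → 37 − 4 = 33 distinct.

33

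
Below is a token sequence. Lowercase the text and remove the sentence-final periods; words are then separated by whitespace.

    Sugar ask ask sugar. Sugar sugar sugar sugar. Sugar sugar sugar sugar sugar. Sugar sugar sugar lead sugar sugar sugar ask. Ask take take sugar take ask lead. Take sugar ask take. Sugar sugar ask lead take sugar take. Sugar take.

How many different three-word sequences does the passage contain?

41 tokens → 39 trigram windows in total.
Repeated trigrams (each contributes count−1 duplicates):
  sugar sugar sugar: 12
  take sugar take: 3
  ask lead take: 2
  lead take sugar: 2
  sugar ask ask: 2
  sugar sugar ask: 2
17 duplicate windows → 39 − 17 = 22 distinct.

22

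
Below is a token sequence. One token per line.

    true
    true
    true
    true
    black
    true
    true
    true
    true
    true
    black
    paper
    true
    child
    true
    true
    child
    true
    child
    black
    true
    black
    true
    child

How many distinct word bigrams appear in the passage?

8

24 tokens → 23 bigram windows in total.
Repeated bigrams (each contributes count−1 duplicates):
  true true: 8
  true child: 4
  black true: 3
  true black: 3
  child true: 2
15 duplicate windows → 23 − 15 = 8 distinct.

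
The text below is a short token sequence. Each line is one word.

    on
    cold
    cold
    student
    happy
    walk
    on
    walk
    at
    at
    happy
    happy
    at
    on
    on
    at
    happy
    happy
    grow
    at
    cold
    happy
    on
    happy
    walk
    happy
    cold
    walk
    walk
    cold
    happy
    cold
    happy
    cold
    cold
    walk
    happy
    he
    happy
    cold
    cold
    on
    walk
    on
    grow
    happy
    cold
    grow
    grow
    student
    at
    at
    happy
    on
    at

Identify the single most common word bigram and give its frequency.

"happy cold", 5 times

Bigram frequencies (highest first):
  happy cold: 5
  cold cold: 3
  at happy: 3
  cold happy: 3
  happy walk: 2
  walk on: 2
  … (29 more, each ≤ 2)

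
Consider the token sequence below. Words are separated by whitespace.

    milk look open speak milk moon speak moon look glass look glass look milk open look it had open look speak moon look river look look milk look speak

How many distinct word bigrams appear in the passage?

20

29 tokens → 28 bigram windows in total.
Repeated bigrams (each contributes count−1 duplicates):
  glass look: 2
  look glass: 2
  look milk: 2
  look speak: 2
  milk look: 2
  moon look: 2
  open look: 2
  speak moon: 2
8 duplicate windows → 28 − 8 = 20 distinct.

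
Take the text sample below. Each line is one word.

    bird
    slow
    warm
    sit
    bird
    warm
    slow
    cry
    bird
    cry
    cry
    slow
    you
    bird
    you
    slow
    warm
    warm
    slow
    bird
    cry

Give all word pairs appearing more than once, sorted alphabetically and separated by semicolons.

Bigram counts meeting the condition (more than once):
  bird cry: 2
  slow warm: 2
  warm slow: 2

bird cry; slow warm; warm slow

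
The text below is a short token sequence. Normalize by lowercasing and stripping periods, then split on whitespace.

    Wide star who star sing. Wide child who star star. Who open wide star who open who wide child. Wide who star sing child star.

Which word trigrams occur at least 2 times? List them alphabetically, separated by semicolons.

star who open; who star sing; wide star who

Trigram counts meeting the condition (at least 2 times):
  star who open: 2
  who star sing: 2
  wide star who: 2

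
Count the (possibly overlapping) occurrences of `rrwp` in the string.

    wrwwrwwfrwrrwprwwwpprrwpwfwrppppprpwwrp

2

Sliding a length-4 window over the 39 characters (36 positions):
  position 11–14: rrwp
  position 21–24: rrwp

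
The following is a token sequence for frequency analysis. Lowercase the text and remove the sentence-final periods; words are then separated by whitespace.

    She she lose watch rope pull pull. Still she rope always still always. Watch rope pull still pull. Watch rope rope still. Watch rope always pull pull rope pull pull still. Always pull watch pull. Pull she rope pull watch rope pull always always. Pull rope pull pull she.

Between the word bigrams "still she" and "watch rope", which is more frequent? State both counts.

"still she": 1 occurrence
"watch rope": 5 occurrences

"watch rope" (5 vs 1)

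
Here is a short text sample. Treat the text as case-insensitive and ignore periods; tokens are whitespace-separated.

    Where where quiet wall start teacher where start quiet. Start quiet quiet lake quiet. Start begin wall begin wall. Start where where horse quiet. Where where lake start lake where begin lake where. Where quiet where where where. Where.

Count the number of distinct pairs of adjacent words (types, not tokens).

25

39 tokens → 38 bigram windows in total.
Repeated bigrams (each contributes count−1 duplicates):
  where where: 7
  begin wall: 2
  lake where: 2
  quiet start: 2
  quiet where: 2
  start quiet: 2
  wall start: 2
  where quiet: 2
13 duplicate windows → 38 − 13 = 25 distinct.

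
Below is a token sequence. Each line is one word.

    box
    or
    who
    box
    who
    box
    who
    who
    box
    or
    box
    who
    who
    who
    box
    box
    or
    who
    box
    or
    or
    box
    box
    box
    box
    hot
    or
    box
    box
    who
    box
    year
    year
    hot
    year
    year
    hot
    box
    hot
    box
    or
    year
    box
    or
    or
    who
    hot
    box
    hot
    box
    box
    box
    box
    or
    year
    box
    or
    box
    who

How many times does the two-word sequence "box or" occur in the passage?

Scanning the 58 overlapping bigram windows for "box or":
  position 1–2: box or
  position 9–10: box or
  position 16–17: box or
  position 19–20: box or
  position 40–41: box or
  position 43–44: box or
  position 53–54: box or
  position 56–57: box or

8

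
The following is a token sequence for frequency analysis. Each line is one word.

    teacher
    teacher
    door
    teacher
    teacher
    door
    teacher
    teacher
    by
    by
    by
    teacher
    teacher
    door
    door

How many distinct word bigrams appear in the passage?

15 tokens → 14 bigram windows in total.
Repeated bigrams (each contributes count−1 duplicates):
  teacher teacher: 4
  teacher door: 3
  by by: 2
  door teacher: 2
7 duplicate windows → 14 − 7 = 7 distinct.

7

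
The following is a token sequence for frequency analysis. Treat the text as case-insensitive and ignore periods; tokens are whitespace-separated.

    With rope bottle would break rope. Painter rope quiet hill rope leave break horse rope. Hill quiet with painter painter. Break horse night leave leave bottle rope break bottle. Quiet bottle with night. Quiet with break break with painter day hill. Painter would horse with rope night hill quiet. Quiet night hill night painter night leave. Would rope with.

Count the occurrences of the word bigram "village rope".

Scanning the 58 overlapping bigram windows for "village rope":
  (none found)

0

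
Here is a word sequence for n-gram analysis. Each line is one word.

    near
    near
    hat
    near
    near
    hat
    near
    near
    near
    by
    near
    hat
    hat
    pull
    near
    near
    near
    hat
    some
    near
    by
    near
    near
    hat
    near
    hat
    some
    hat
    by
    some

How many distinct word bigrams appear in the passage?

13

30 tokens → 29 bigram windows in total.
Repeated bigrams (each contributes count−1 duplicates):
  near near: 7
  near hat: 6
  hat near: 3
  by near: 2
  hat some: 2
  near by: 2
16 duplicate windows → 29 − 16 = 13 distinct.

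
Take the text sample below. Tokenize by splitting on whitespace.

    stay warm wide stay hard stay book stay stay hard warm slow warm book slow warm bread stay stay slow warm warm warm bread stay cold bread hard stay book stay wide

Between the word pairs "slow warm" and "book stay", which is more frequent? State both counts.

"slow warm" (3 vs 2)

"slow warm": 3 occurrences
"book stay": 2 occurrences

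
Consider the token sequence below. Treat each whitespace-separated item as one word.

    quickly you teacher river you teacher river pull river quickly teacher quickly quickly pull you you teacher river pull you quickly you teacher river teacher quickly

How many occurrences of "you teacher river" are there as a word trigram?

Scanning the 24 overlapping trigram windows for "you teacher river":
  position 2–4: you teacher river
  position 5–7: you teacher river
  position 16–18: you teacher river
  position 22–24: you teacher river

4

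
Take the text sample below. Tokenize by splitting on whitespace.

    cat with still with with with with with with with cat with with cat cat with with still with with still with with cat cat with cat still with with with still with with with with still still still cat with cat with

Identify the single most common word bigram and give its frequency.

Bigram frequencies (highest first):
  with with: 15
  cat with: 6
  with still: 5
  still with: 5
  with cat: 5
  cat cat: 2
  … (3 more, each ≤ 2)

"with with", 15 times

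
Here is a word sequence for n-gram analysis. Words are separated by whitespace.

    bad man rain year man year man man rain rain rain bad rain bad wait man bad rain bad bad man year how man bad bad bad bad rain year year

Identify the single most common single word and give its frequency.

Unigram frequencies (highest first):
  bad: 10
  man: 7
  rain: 7
  year: 5
  wait: 1
  how: 1

"bad", 10 times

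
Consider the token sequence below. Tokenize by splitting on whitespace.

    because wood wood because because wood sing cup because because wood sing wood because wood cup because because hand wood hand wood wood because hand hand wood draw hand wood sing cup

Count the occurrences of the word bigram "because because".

3

Scanning the 31 overlapping bigram windows for "because because":
  position 4–5: because because
  position 9–10: because because
  position 17–18: because because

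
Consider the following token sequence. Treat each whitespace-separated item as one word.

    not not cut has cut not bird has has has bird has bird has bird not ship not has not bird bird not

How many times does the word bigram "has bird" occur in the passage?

3

Scanning the 22 overlapping bigram windows for "has bird":
  position 10–11: has bird
  position 12–13: has bird
  position 14–15: has bird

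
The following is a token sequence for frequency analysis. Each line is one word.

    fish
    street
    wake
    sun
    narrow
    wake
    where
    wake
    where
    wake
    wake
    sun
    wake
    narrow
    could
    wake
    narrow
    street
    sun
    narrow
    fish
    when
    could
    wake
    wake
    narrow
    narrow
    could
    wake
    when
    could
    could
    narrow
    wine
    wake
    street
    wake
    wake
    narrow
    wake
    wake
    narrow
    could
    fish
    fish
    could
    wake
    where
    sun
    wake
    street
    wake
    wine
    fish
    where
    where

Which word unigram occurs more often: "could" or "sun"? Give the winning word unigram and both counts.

"could" (7 vs 4)

"could": 7 occurrences
"sun": 4 occurrences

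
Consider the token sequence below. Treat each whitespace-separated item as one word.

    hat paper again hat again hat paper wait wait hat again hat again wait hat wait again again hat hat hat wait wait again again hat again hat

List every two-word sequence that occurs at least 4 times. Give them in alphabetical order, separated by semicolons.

Bigram counts meeting the condition (at least 4 times):
  again hat: 6
  hat again: 4

again hat; hat again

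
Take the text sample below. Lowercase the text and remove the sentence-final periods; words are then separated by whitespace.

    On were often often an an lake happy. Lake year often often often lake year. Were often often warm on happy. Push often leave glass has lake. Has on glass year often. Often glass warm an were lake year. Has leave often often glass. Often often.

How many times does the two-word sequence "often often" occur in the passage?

Scanning the 45 overlapping bigram windows for "often often":
  position 3–4: often often
  position 11–12: often often
  position 12–13: often often
  position 17–18: often often
  position 32–33: often often
  position 42–43: often often
  position 45–46: often often

7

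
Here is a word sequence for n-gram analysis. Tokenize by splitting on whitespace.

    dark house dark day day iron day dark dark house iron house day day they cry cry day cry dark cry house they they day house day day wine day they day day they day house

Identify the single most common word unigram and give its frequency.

"day", 13 times

Unigram frequencies (highest first):
  day: 13
  house: 6
  dark: 5
  they: 5
  cry: 4
  iron: 2
  … (1 more, each ≤ 1)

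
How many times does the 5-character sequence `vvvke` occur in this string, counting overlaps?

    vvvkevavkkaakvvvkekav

Sliding a length-5 window over the 21 characters (17 positions):
  position 1–5: vvvke
  position 14–18: vvvke

2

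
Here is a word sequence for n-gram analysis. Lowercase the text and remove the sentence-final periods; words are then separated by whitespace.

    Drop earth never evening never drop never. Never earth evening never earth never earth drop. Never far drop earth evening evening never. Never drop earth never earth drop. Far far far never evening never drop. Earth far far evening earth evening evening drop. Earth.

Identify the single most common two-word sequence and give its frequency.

Bigram frequencies (highest first):
  drop earth: 5
  evening never: 4
  never earth: 4
  earth never: 3
  never drop: 3
  earth evening: 3
  … (14 more, each ≤ 3)

"drop earth", 5 times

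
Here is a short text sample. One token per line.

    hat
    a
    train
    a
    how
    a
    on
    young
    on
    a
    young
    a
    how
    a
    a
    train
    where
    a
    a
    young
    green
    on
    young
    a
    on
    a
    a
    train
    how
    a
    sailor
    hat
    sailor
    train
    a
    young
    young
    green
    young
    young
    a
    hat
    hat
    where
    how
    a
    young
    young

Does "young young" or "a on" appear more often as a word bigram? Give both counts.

"young young": 3 occurrences
"a on": 2 occurrences

"young young" (3 vs 2)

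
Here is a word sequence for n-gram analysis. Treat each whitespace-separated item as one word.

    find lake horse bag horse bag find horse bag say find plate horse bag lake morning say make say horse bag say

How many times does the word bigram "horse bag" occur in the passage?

Scanning the 21 overlapping bigram windows for "horse bag":
  position 3–4: horse bag
  position 5–6: horse bag
  position 8–9: horse bag
  position 13–14: horse bag
  position 20–21: horse bag

5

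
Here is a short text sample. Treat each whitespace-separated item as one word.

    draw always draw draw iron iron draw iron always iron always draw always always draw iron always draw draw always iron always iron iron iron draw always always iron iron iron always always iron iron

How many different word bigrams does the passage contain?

9

35 tokens → 34 bigram windows in total.
Repeated bigrams (each contributes count−1 duplicates):
  iron iron: 6
  always iron: 5
  iron always: 5
  always draw: 4
  draw always: 4
  always always: 3
  draw iron: 3
  draw draw: 2
  … (1 more repeated)
25 duplicate windows → 34 − 25 = 9 distinct.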